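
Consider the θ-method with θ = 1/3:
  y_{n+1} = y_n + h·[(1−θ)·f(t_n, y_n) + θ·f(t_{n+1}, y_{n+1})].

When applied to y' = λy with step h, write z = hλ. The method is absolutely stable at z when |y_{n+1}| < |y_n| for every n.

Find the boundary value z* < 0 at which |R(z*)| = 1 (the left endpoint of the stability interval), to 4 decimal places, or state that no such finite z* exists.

Set f=λy, z=hλ:
  y_{n+1} = y_n + z·[2/3·y_n + 1/3·y_{n+1}] ⇒ (1 − 1/3z)y_{n+1} = (1 + 2/3z)y_n
  so R(z) = (1 + 2/3z)/(1 − 1/3z).

Solve |R(x)|<1 on ℝ⁻.
x=-1.76: |R|=0.1092
R=−1: 1+2/3x = −1+1/3x ⇒ -1/3x=2 ⇒ x=2/(-1/3)=-6.0000
Confirm numerically:
  x=-5.100: |R|=0.88889 <1
  x=-4.837: |R|=0.85160 <1
  x=-3.948: |R|=0.70466 <1
  x=-3.579: |R|=0.63201 <1
  x=-6.487: |R|=1.05133 >1
  x=-6.049: |R|=1.00541 >1
Interval (-6.0000, 0).

z* = -6.0000.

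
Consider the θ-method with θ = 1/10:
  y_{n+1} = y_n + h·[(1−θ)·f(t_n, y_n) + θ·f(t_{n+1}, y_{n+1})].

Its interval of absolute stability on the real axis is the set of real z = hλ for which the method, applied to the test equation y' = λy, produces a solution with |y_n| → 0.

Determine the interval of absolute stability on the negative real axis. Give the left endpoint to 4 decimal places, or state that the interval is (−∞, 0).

(-2.5000, 0).

Set f=λy, z=hλ:
  y_{n+1} = y_n + z·[9/10·y_n + 1/10·y_{n+1}] ⇒ (1 − 1/10z)y_{n+1} = (1 + 9/10z)y_n
  R(z) = (1 + 9/10z)/(1 − 1/10z).

Boundary: |R(x)|=1, x<0.
x=-1.6: |R|=0.3793
R=−1: 1+9/10x = −1+1/10x ⇒ -4/5x=2 ⇒ x=2/(-4/5)=-2.5000
Confirm numerically:
  x=-1.679: |R|=0.43762 <1
  x=-1.379: |R|=0.21188 <1
  x=-1.132: |R|=0.01689 <1
  x=-1.014: |R|=0.07935 <1
  x=-3.067: |R|=1.34713 >1
  x=-2.984: |R|=1.29821 >1
  x=-2.833: |R|=1.20759 >1
So |R|<1 on (-2.5000, 0).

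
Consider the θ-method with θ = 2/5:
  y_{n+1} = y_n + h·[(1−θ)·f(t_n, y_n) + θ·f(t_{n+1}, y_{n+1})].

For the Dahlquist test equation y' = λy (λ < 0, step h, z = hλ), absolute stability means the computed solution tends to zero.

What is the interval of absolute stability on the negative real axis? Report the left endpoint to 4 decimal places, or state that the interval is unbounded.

z∈(-10.0000,0).

Test eqn y'=λy, z=hλ:
  y_{n+1} = y_n + z·[3/5·y_n + 2/5·y_{n+1}] ⇒ (1 − 2/5z)y_{n+1} = (1 + 3/5z)y_n
  Hence R(z) = (1 + 3/5z)/(1 − 2/5z).

Need |R(x)|<1, x<0.
x=-1: |R|=0.2857
R=−1: 1+3/5x = −1+2/5x ⇒ -1/5x=2 ⇒ x=2/(-1/5)=-10.0000
Confirm numerically:
  x=-8.111: |R|=0.91099 <1
  x=-5.901: |R|=0.75604 <1
  x=-4.911: |R|=0.65666 <1
  x=-10.576: |R|=1.02203 >1
  x=-10.435: |R|=1.01681 >1
Stable set (-10.0000, 0).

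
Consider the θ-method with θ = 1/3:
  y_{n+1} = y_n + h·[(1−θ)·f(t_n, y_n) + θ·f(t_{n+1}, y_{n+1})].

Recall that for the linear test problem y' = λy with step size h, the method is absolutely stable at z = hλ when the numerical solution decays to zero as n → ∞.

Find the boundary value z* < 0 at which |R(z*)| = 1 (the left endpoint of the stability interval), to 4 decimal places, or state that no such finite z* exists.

Set f=λy, z=hλ:
  y_{n+1} = y_n + z·[2/3·y_n + 1/3·y_{n+1}] ⇒ (1 − 1/3z)y_{n+1} = (1 + 2/3z)y_n
  Hence R(z) = (1 + 2/3z)/(1 − 1/3z).

Boundary: |R(x)|=1, x<0.
x=-1.17: |R|=0.1583
R=−1: 1+2/3x = −1+1/3x ⇒ -1/3x=2 ⇒ x=2/(-1/3)=-6.0000
Confirm numerically:
  x=-3.845: |R|=0.68517 <1
  x=-3.778: |R|=0.67217 <1
  x=-2.827: |R|=0.45547 <1
  x=-6.581: |R|=1.06064 >1
  x=-6.135: |R|=1.01478 >1
  x=-6.021: |R|=1.00233 >1
So |R|<1 on (-6.0000, 0).

left endpoint -6.0000.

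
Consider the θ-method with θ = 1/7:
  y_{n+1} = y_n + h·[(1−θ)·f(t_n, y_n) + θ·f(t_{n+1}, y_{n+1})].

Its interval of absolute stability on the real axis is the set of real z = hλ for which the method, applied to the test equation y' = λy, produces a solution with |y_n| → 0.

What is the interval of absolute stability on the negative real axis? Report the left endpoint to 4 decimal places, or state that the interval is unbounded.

(-2.8000, 0).

With y'=λy (z=hλ):
  y_{n+1} = y_n + z·[6/7·y_n + 1/7·y_{n+1}] ⇒ (1 − 1/7z)y_{n+1} = (1 + 6/7z)y_n
  Hence R(z) = (1 + 6/7z)/(1 − 1/7z).

Need |R(x)|<1, x<0.
x=-0.91: |R|=0.1947
R=−1: 1+6/7x = −1+1/7x ⇒ -5/7x=2 ⇒ x=2/(-5/7)=-2.8000
Confirm numerically:
  x=-2.105: |R|=0.61834 <1
  x=-1.265: |R|=0.07139 <1
  x=-1.232: |R|=0.04762 <1
  x=-3.227: |R|=1.20876 >1
  x=-2.871: |R|=1.03596 >1
  x=-2.867: |R|=1.03395 >1
Interval (-2.8000, 0).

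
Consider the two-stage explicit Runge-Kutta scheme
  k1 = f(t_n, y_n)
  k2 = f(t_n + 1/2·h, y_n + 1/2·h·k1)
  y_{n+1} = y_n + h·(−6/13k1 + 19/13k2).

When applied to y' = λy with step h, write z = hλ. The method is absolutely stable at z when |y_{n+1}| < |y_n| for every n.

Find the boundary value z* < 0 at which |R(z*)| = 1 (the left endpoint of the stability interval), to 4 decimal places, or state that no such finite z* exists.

z* = -1.3684.

With y'=λy (z=hλ):
  k1=λy_n ⇒ h·k1=z·y_n;  k2=λ(1+1/2z)y_n ⇒ h·k2=z(1+1/2z)y_n
  y_{n+1}/y_n = 1 − 6/13z + 19/13z(1+1/2z) = 1 + z + 19/26z²
  ⇒ R(z) = 1 + z + 19/26z².

Need |R(x)|<1, x<0.
x=-1.23: |R|=0.8756
R=1: x+19/26x²=0 ⇒ x=−26/19=-1.3684; min R=1−1/(4·19/26)=0.6579>−1
Confirm numerically:
  x=-1.003: |R|=0.73216 <1
  x=-0.960: |R|=0.71348 <1
  x=-0.700: |R|=0.65808 <1
  x=-1.602: |R|=1.27345 >1
  x=-1.551: |R|=1.20694 >1
Interval (-1.3684, 0).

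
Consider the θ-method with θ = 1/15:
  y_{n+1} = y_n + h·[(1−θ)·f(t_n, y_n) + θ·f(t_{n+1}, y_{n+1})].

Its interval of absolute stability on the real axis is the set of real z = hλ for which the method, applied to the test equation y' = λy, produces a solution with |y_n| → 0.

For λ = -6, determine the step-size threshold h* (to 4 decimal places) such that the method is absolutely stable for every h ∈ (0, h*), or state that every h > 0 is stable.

(-2.3077,0); λ=-6 ⇒ h* = (30/13)/6 = 0.3846.

On y'=λy, z=hλ:
  y_{n+1} = y_n + z·[14/15·y_n + 1/15·y_{n+1}] ⇒ (1 − 1/15z)y_{n+1} = (1 + 14/15z)y_n
  ⇒ R(z) = (1 + 14/15z)/(1 − 1/15z).

Boundary: |R(x)|=1, x<0.
x=-0.56: |R|=0.4602
R=−1: 1+14/15x = −1+1/15x ⇒ -13/15x=2 ⇒ x=2/(-13/15)=-2.3077
Confirm numerically:
  x=-2.044: |R|=0.79887 <1
  x=-1.730: |R|=0.55111 <1
  x=-1.525: |R|=0.38427 <1
  x=-2.348: |R|=1.03021 >1
  x=-2.330: |R|=1.01673 >1
Interval (-2.3077, 0).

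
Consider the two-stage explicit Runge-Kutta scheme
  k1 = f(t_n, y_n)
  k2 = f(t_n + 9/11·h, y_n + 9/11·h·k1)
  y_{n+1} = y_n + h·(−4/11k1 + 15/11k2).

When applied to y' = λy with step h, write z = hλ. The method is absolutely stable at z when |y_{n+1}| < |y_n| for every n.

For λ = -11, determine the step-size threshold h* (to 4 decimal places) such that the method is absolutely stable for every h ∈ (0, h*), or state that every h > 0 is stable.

On y'=λy, z=hλ:
  k1=λy_n ⇒ h·k1=z·y_n;  k2=λ(1+9/11z)y_n ⇒ h·k2=z(1+9/11z)y_n
  y_{n+1}/y_n = 1 − 4/11z + 15/11z(1+9/11z) = 1 + z + 135/121z²
  Hence R(z) = 1 + z + 135/121z².

Solve |R(x)|<1 on ℝ⁻.
x=-0.6: |R|=0.8017
R=1: x+135/121x²=0 ⇒ x=−121/135=-0.8963; min R=1−1/(4·135/121)=0.7759>−1
Confirm numerically:
  x=-0.548: |R|=0.78705 <1
  x=-0.453: |R|=0.77595 <1
  x=-0.382: |R|=0.78081 <1
  x=-1.173: |R|=1.36213 >1
  x=-1.105: |R|=1.25730 >1
Stable set (-0.8963, 0).

(-0.8963,0); λ=-11 ⇒ h* = (121/135)/11 = 0.0815.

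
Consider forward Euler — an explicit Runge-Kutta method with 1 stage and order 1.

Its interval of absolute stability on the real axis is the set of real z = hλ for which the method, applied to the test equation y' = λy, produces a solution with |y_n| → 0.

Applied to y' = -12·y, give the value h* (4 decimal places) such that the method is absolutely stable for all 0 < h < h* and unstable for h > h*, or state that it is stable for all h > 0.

With y'=λy (z=hλ):
  order 1, 1-stage ⇒ R(z)=1+z
  (e.g. R(-1.75)=-0.75000, |R|=0.75000)

Find x<0 with |R(x)|<1.
x=-1.75: |R|=0.7500
|R(-2.11)|=1.1100 |R(-1.78)|=0.7800 |R(-1.7)|=0.7000
Bisect:
  x_lo=-2.4179 |R|=1.4179  x_hi=-0.2849 |R|=0.7151
  mid=-1.35143 |R|=0.35143 →hi
  mid=-1.88468 |R|=0.88468 →hi
  mid=-2.15131 |R|=1.15131 →lo
  mid=-2.01800 |R|=1.01800 →lo
  mid=-1.95134 |R|=0.95134 →hi
  mid=-1.98467 |R|=0.98467 →hi
  mid=-2.00134 |R|=1.00134 →lo
  mid=-1.99300 |R|=0.99300 →hi
  ...
  [-2.00003,-1.99990] ⇒ x*=-2.0000
Interval (-2.0000, 0).

(-2.0000,0); λ=-12 ⇒ h* = 0.1667.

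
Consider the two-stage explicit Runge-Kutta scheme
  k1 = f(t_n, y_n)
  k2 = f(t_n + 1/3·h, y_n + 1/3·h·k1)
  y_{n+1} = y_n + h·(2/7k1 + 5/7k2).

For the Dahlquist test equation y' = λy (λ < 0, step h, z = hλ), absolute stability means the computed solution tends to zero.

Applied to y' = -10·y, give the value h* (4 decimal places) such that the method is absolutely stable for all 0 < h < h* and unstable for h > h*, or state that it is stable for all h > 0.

(-4.2000,0); λ=-10 ⇒ h* = (21/5)/10 = 0.4200.

With y'=λy (z=hλ):
  k1=λy_n ⇒ h·k1=z·y_n;  k2=λ(1+1/3z)y_n ⇒ h·k2=z(1+1/3z)y_n
  y_{n+1}/y_n = 1 + 2/7z + 5/7z(1+1/3z) = 1 + z + 5/21z²
  Hence R(z) = 1 + z + 5/21z².

Need |R(x)|<1, x<0.
x=-0.97: |R|=0.2540
R=1: x+5/21x²=0 ⇒ x=−21/5=-4.2000; min R=1−1/(4·5/21)=-0.0500>−1
Confirm numerically:
  x=-2.903: |R|=0.10353 <1
  x=-2.674: |R|=0.02845 <1
  x=-2.295: |R|=0.04095 <1
  x=-4.800: |R|=1.68571 >1
  x=-4.781: |R|=1.66137 >1
  x=-4.560: |R|=1.39086 >1
So |R|<1 on (-4.2000, 0).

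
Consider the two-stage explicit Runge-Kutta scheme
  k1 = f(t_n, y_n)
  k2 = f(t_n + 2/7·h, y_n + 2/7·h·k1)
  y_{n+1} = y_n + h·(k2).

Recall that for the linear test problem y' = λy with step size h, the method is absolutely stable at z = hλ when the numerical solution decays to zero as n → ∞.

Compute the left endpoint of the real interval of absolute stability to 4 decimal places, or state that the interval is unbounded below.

On y'=λy, z=hλ:
  k1=λy_n ⇒ h·k1=z·y_n;  k2=λ(1+2/7z)y_n ⇒ h·k2=z(1+2/7z)y_n
  y_{n+1}/y_n = 1 + z(1+2/7z) = 1 + z + 2/7z²
  so R(z) = 1 + z + 2/7z².

Need |R(x)|<1, x<0.
x=-1.73: |R|=0.1251
R=1: x+2/7x²=0 ⇒ x=−7/2=-3.5000; min R=1−1/(4·2/7)=0.1250>−1
Confirm numerically:
  x=-3.453: |R|=0.95363 <1
  x=-2.829: |R|=0.45764 <1
  x=-1.828: |R|=0.12674 <1
  x=-1.756: |R|=0.12501 <1
  x=-3.989: |R|=1.55732 >1
  x=-3.849: |R|=1.38380 >1
Stable set (-3.5000, 0).

z* = -3.5000.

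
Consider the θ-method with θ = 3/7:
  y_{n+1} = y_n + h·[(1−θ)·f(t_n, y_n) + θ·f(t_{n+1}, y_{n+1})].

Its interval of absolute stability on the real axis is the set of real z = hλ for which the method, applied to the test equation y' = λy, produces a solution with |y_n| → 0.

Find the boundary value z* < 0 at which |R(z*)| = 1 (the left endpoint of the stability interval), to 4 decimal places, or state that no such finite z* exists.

left endpoint -14.0000.

Test eqn y'=λy, z=hλ:
  y_{n+1} = y_n + z·[4/7·y_n + 3/7·y_{n+1}] ⇒ (1 − 3/7z)y_{n+1} = (1 + 4/7z)y_n
  R(z) = (1 + 4/7z)/(1 − 3/7z).

Find x<0 with |R(x)|<1.
x=-1.7: |R|=0.0165
R=−1: 1+4/7x = −1+3/7x ⇒ -1/7x=2 ⇒ x=2/(-1/7)=-14.0000
Confirm numerically:
  x=-12.356: |R|=0.96269 <1
  x=-10.089: |R|=0.89505 <1
  x=-7.201: |R|=0.76230 <1
  x=-6.406: |R|=0.71035 <1
  x=-14.570: |R|=1.01124 >1
  x=-14.550: |R|=1.01086 >1
So |R|<1 on (-14.0000, 0).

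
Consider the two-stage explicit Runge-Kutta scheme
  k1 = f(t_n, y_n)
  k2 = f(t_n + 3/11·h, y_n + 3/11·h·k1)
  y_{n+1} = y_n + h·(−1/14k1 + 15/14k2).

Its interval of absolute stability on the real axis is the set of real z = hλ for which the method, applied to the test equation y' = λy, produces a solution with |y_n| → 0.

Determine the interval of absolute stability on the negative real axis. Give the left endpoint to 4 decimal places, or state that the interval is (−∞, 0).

Set f=λy, z=hλ:
  k1=λy_n ⇒ h·k1=z·y_n;  k2=λ(1+3/11z)y_n ⇒ h·k2=z(1+3/11z)y_n
  y_{n+1}/y_n = 1 − 1/14z + 15/14z(1+3/11z) = 1 + z + 45/154z²
  so R(z) = 1 + z + 45/154z².

Boundary: |R(x)|=1, x<0.
x=-1.44: |R|=0.1659
R=1: x+45/154x²=0 ⇒ x=−154/45=-3.4222; min R=1−1/(4·45/154)=0.1444>−1
Confirm numerically:
  x=-3.388: |R|=0.96612 <1
  x=-2.289: |R|=0.24203 <1
  x=-2.124: |R|=0.19426 <1
  x=-1.803: |R|=0.14691 <1
  x=-3.955: |R|=1.61572 >1
  x=-3.485: |R|=1.06393 >1
Interval (-3.4222, 0).

(-3.4222, 0).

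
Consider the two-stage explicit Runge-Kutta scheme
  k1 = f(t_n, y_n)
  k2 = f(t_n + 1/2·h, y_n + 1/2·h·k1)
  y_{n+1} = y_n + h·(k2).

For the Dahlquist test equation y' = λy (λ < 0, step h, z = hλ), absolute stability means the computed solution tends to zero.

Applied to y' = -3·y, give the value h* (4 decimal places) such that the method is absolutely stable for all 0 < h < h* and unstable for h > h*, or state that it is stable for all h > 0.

(-2.0000,0); λ=-3 ⇒ h* = (2)/3 = 0.6667.

Test eqn y'=λy, z=hλ:
  k1=λy_n ⇒ h·k1=z·y_n;  k2=λ(1+1/2z)y_n ⇒ h·k2=z(1+1/2z)y_n
  y_{n+1}/y_n = 1 + z(1+1/2z) = 1 + z + 1/2z²
  so R(z) = 1 + z + 1/2z².

Boundary: |R(x)|=1, x<0.
x=-0.41: |R|=0.6741
R=1: x+1/2x²=0 ⇒ x=−2=-2.0000; min R=1−1/(4·1/2)=0.5000>−1
Confirm numerically:
  x=-1.807: |R|=0.82562 <1
  x=-1.425: |R|=0.59031 <1
  x=-0.810: |R|=0.51805 <1
  x=-2.397: |R|=1.47580 >1
  x=-2.279: |R|=1.31792 >1
  x=-2.265: |R|=1.30011 >1
Stable set (-2.0000, 0).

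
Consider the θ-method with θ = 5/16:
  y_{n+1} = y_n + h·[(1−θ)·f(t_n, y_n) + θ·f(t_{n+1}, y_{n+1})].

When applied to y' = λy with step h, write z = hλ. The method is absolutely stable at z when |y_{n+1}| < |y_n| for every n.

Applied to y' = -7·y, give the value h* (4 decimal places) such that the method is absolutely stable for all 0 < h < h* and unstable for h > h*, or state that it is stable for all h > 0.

(-5.3333,0); λ=-7 ⇒ h* = (16/3)/7 = 0.7619.

Set f=λy, z=hλ:
  y_{n+1} = y_n + z·[11/16·y_n + 5/16·y_{n+1}] ⇒ (1 − 5/16z)y_{n+1} = (1 + 11/16z)y_n
  Hence R(z) = (1 + 11/16z)/(1 − 5/16z).

Boundary: |R(x)|=1, x<0.
x=-0.76: |R|=0.3859
R=−1: 1+11/16x = −1+5/16x ⇒ -3/8x=2 ⇒ x=2/(-3/8)=-5.3333
Confirm numerically:
  x=-4.903: |R|=0.93627 <1
  x=-4.535: |R|=0.87615 <1
  x=-3.107: |R|=0.57641 <1
  x=-5.721: |R|=1.05215 >1
  x=-5.630: |R|=1.04032 >1
Interval (-5.3333, 0).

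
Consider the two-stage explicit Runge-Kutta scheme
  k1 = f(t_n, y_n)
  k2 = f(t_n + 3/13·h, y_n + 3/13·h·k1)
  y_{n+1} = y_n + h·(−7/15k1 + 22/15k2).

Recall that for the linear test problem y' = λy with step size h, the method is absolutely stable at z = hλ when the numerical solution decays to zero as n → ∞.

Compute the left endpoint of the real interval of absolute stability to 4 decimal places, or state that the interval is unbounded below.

z* = -2.9545.

Test eqn y'=λy, z=hλ:
  k1=λy_n ⇒ h·k1=z·y_n;  k2=λ(1+3/13z)y_n ⇒ h·k2=z(1+3/13z)y_n
  y_{n+1}/y_n = 1 − 7/15z + 22/15z(1+3/13z) = 1 + z + 22/65z²
  ⇒ R(z) = 1 + z + 22/65z².

Solve |R(x)|<1 on ℝ⁻.
x=-1: |R|=0.3385
R=1: x+22/65x²=0 ⇒ x=−65/22=-2.9545; min R=1−1/(4·22/65)=0.2614>−1
Confirm numerically:
  x=-2.284: |R|=0.48164 <1
  x=-1.635: |R|=0.26978 <1
  x=-1.223: |R|=0.28325 <1
  x=-3.548: |R|=1.71266 >1
  x=-3.175: |R|=1.23690 >1
  x=-3.032: |R|=1.07949 >1
So |R|<1 on (-2.9545, 0).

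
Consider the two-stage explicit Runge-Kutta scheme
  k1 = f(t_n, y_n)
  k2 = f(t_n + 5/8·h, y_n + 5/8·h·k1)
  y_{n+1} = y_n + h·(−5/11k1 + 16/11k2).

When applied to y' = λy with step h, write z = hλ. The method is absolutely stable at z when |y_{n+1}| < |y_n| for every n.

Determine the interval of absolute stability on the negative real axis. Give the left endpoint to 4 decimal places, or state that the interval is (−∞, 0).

Set f=λy, z=hλ:
  k1=λy_n ⇒ h·k1=z·y_n;  k2=λ(1+5/8z)y_n ⇒ h·k2=z(1+5/8z)y_n
  y_{n+1}/y_n = 1 − 5/11z + 16/11z(1+5/8z) = 1 + z + 10/11z²
  ⇒ R(z) = 1 + z + 10/11z².

Solve |R(x)|<1 on ℝ⁻.
x=-1.64: |R|=1.8051
R=1: x+10/11x²=0 ⇒ x=−11/10=-1.1000; min R=1−1/(4·10/11)=0.7250>−1
Confirm numerically:
  x=-0.990: |R|=0.90100 <1
  x=-0.638: |R|=0.73204 <1
  x=-0.449: |R|=0.73427 <1
  x=-1.592: |R|=1.71206 >1
  x=-1.491: |R|=1.52998 >1
  x=-1.249: |R|=1.16918 >1
So |R|<1 on (-1.1000, 0).

z∈(-1.1000,0).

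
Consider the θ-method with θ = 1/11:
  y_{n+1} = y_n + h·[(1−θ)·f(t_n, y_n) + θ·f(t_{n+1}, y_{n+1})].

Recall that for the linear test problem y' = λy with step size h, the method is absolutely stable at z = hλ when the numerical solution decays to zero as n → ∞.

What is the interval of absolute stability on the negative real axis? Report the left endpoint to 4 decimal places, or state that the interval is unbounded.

(-2.4444, 0).

Set f=λy, z=hλ:
  y_{n+1} = y_n + z·[10/11·y_n + 1/11·y_{n+1}] ⇒ (1 − 1/11z)y_{n+1} = (1 + 10/11z)y_n
  Hence R(z) = (1 + 10/11z)/(1 − 1/11z).

Need |R(x)|<1, x<0.
x=-0.89: |R|=0.1766
R=−1: 1+10/11x = −1+1/11x ⇒ -9/11x=2 ⇒ x=2/(-9/11)=-2.4444
Confirm numerically:
  x=-2.382: |R|=0.95800 <1
  x=-2.064: |R|=0.73791 <1
  x=-1.456: |R|=0.28581 <1
  x=-2.879: |R|=1.28179 >1
  x=-2.832: |R|=1.25217 >1
  x=-2.467: |R|=1.01507 >1
Stable set (-2.4444, 0).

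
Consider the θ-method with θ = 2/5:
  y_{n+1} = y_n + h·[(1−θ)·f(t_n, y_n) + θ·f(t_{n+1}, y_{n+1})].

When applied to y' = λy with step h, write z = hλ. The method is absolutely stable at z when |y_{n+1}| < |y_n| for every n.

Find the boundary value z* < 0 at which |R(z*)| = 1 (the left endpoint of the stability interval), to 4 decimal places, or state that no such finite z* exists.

With y'=λy (z=hλ):
  y_{n+1} = y_n + z·[3/5·y_n + 2/5·y_{n+1}] ⇒ (1 − 2/5z)y_{n+1} = (1 + 3/5z)y_n
  so R(z) = (1 + 3/5z)/(1 − 2/5z).

Need |R(x)|<1, x<0.
x=-0.66: |R|=0.4778
R=−1: 1+3/5x = −1+2/5x ⇒ -1/5x=2 ⇒ x=2/(-1/5)=-10.0000
Confirm numerically:
  x=-9.640: |R|=0.98517 <1
  x=-8.619: |R|=0.93790 <1
  x=-4.640: |R|=0.62465 <1
  x=-10.348: |R|=1.01354 >1
  x=-10.231: |R|=1.00907 >1
So |R|<1 on (-10.0000, 0).

z* = -10.0000.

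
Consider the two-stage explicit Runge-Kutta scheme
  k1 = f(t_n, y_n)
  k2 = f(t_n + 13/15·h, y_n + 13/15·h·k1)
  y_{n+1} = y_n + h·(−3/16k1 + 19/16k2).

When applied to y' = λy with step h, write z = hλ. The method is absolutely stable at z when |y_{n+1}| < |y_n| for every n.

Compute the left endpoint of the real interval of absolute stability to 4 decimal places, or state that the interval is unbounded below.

z* = -0.9717.

Set f=λy, z=hλ:
  k1=λy_n ⇒ h·k1=z·y_n;  k2=λ(1+13/15z)y_n ⇒ h·k2=z(1+13/15z)y_n
  y_{n+1}/y_n = 1 − 3/16z + 19/16z(1+13/15z) = 1 + z + 247/240z²
  Hence R(z) = 1 + z + 247/240z².

Need |R(x)|<1, x<0.
x=-0.81: |R|=0.8652
R=1: x+247/240x²=0 ⇒ x=−240/247=-0.9717; min R=1−1/(4·247/240)=0.7571>−1
Confirm numerically:
  x=-0.889: |R|=0.92437 <1
  x=-0.758: |R|=0.83332 <1
  x=-0.593: |R|=0.76891 <1
  x=-0.528: |R|=0.75892 <1
  x=-1.203: |R|=1.28642 >1
  x=-1.008: |R|=1.03770 >1
Stable set (-0.9717, 0).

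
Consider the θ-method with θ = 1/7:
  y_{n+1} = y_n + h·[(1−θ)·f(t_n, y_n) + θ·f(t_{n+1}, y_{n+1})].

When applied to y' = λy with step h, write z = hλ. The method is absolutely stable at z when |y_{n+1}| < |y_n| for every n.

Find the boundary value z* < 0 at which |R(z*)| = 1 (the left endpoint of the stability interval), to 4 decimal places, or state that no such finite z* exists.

z* = -2.8000.

On y'=λy, z=hλ:
  y_{n+1} = y_n + z·[6/7·y_n + 1/7·y_{n+1}] ⇒ (1 − 1/7z)y_{n+1} = (1 + 6/7z)y_n
  so R(z) = (1 + 6/7z)/(1 − 1/7z).

Find x<0 with |R(x)|<1.
x=-1.51: |R|=0.2421
R=−1: 1+6/7x = −1+1/7x ⇒ -5/7x=2 ⇒ x=2/(-5/7)=-2.8000
Confirm numerically:
  x=-1.853: |R|=0.46515 <1
  x=-1.378: |R|=0.15135 <1
  x=-1.139: |R|=0.02040 <1
  x=-3.322: |R|=1.25286 >1
  x=-2.859: |R|=1.02992 >1
Stable set (-2.8000, 0).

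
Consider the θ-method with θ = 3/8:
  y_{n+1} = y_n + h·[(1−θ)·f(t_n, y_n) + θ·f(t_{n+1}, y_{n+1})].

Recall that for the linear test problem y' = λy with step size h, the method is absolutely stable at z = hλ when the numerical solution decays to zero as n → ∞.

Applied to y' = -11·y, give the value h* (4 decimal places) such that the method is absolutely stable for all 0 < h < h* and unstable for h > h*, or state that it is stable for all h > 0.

(-8.0000,0); λ=-11 ⇒ h* = (8)/11 = 0.7273.

Set f=λy, z=hλ:
  y_{n+1} = y_n + z·[5/8·y_n + 3/8·y_{n+1}] ⇒ (1 − 3/8z)y_{n+1} = (1 + 5/8z)y_n
  so R(z) = (1 + 5/8z)/(1 − 3/8z).

Boundary: |R(x)|=1, x<0.
x=-1.17: |R|=0.1868
R=−1: 1+5/8x = −1+3/8x ⇒ -1/4x=2 ⇒ x=2/(-1/4)=-8.0000
Confirm numerically:
  x=-7.531: |R|=0.96934 <1
  x=-7.489: |R|=0.96646 <1
  x=-5.051: |R|=0.74526 <1
  x=-3.290: |R|=0.47286 <1
  x=-8.596: |R|=1.03528 >1
  x=-8.526: |R|=1.03133 >1
  x=-8.188: |R|=1.01155 >1
So |R|<1 on (-8.0000, 0).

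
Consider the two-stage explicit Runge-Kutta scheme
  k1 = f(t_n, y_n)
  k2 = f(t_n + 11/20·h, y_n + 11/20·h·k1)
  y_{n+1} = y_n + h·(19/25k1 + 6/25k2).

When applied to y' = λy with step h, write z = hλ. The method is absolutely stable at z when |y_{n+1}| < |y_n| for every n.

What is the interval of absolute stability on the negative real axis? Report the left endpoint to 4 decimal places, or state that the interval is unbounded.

(-7.5758, 0).

On y'=λy, z=hλ:
  k1=λy_n ⇒ h·k1=z·y_n;  k2=λ(1+11/20z)y_n ⇒ h·k2=z(1+11/20z)y_n
  y_{n+1}/y_n = 1 + 19/25z + 6/25z(1+11/20z) = 1 + z + 33/250z²
  R(z) = 1 + z + 33/250z².

Need |R(x)|<1, x<0.
x=-1.34: |R|=0.1030
R=1: x+33/250x²=0 ⇒ x=−250/33=-7.5758; min R=1−1/(4·33/250)=-0.8939>−1
Confirm numerically:
  x=-7.145: |R|=0.59374 <1
  x=-6.172: |R|=0.14365 <1
  x=-5.872: |R|=0.32059 <1
  x=-4.731: |R|=0.77653 <1
  x=-7.689: |R|=1.11494 >1
  x=-7.655: |R|=1.08007 >1
Stable set (-7.5758, 0).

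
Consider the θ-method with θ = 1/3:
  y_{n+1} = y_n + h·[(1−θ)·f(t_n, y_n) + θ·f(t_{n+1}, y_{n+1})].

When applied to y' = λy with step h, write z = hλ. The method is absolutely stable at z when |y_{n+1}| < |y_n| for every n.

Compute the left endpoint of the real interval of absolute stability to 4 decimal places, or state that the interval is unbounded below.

Set f=λy, z=hλ:
  y_{n+1} = y_n + z·[2/3·y_n + 1/3·y_{n+1}] ⇒ (1 − 1/3z)y_{n+1} = (1 + 2/3z)y_n
  Hence R(z) = (1 + 2/3z)/(1 − 1/3z).

Boundary: |R(x)|=1, x<0.
x=-1.8: |R|=0.1250
R=−1: 1+2/3x = −1+1/3x ⇒ -1/3x=2 ⇒ x=2/(-1/3)=-6.0000
Confirm numerically:
  x=-5.838: |R|=0.98167 <1
  x=-5.656: |R|=0.96026 <1
  x=-5.129: |R|=0.89285 <1
  x=-4.554: |R|=0.80858 <1
  x=-6.370: |R|=1.03949 >1
  x=-6.190: |R|=1.02067 >1
Interval (-6.0000, 0).

left endpoint -6.0000.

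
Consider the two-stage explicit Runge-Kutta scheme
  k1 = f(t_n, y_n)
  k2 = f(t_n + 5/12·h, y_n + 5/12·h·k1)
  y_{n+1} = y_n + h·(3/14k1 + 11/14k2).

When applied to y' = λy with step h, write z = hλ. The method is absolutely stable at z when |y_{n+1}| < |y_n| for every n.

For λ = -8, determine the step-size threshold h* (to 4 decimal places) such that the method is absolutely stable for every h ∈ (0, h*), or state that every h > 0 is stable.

On y'=λy, z=hλ:
  k1=λy_n ⇒ h·k1=z·y_n;  k2=λ(1+5/12z)y_n ⇒ h·k2=z(1+5/12z)y_n
  y_{n+1}/y_n = 1 + 3/14z + 11/14z(1+5/12z) = 1 + z + 55/168z²
  Hence R(z) = 1 + z + 55/168z².

Need |R(x)|<1, x<0.
x=-1.57: |R|=0.2370
R=1: x+55/168x²=0 ⇒ x=−168/55=-3.0545; min R=1−1/(4·55/168)=0.2364>−1
Confirm numerically:
  x=-1.832: |R|=0.26676 <1
  x=-1.733: |R|=0.25022 <1
  x=-1.694: |R|=0.24546 <1
  x=-1.555: |R|=0.23662 <1
  x=-3.410: |R|=1.39682 >1
  x=-3.383: |R|=1.36377 >1
  x=-3.113: |R|=1.05957 >1
So |R|<1 on (-3.0545, 0).

(-3.0545,0); λ=-8 ⇒ h* = (168/55)/8 = 0.3818.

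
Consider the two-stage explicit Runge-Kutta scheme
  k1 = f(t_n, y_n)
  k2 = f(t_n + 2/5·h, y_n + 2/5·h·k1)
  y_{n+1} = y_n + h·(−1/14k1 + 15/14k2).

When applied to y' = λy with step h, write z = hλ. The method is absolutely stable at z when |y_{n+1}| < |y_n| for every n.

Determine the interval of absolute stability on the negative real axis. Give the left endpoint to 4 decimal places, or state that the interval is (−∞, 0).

z∈(-2.3333,0).

With y'=λy (z=hλ):
  k1=λy_n ⇒ h·k1=z·y_n;  k2=λ(1+2/5z)y_n ⇒ h·k2=z(1+2/5z)y_n
  y_{n+1}/y_n = 1 − 1/14z + 15/14z(1+2/5z) = 1 + z + 3/7z²
  R(z) = 1 + z + 3/7z².

Find x<0 with |R(x)|<1.
x=-1.14: |R|=0.4170
R=1: x+3/7x²=0 ⇒ x=−7/3=-2.3333; min R=1−1/(4·3/7)=0.4167>−1
Confirm numerically:
  x=-2.188: |R|=0.86372 <1
  x=-1.150: |R|=0.41679 <1
  x=-0.980: |R|=0.43160 <1
  x=-2.518: |R|=1.19928 >1
  x=-2.517: |R|=1.19812 >1
  x=-2.355: |R|=1.02187 >1
Interval (-2.3333, 0).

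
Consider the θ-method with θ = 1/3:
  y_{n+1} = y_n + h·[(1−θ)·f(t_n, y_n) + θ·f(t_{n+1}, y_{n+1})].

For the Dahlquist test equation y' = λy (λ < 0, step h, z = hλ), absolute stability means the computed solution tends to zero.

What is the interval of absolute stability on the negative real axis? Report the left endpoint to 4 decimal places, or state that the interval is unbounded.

z∈(-6.0000,0).

Set f=λy, z=hλ:
  y_{n+1} = y_n + z·[2/3·y_n + 1/3·y_{n+1}] ⇒ (1 − 1/3z)y_{n+1} = (1 + 2/3z)y_n
  Hence R(z) = (1 + 2/3z)/(1 − 1/3z).

Solve |R(x)|<1 on ℝ⁻.
x=-0.31: |R|=0.7190
R=−1: 1+2/3x = −1+1/3x ⇒ -1/3x=2 ⇒ x=2/(-1/3)=-6.0000
Confirm numerically:
  x=-5.488: |R|=0.93968 <1
  x=-4.476: |R|=0.79615 <1
  x=-4.406: |R|=0.78477 <1
  x=-6.563: |R|=1.05887 >1
  x=-6.412: |R|=1.04377 >1
Stable set (-6.0000, 0).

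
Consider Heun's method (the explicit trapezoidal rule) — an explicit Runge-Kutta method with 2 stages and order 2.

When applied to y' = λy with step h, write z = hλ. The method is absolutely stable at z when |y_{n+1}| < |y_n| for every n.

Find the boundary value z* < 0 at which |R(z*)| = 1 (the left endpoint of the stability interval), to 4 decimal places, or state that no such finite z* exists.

Set f=λy, z=hλ:
  order 2, 2-stage ⇒ R(z)=1+z+z^2/2
  (e.g. R(-1.53)=0.64045, |R|=0.64045)

Boundary: |R(x)|=1, x<0.
x=-1.53: |R|=0.6404
|R(-2.31)|=1.3580 |R(-1.47)|=0.6104 |R(-1.44)|=0.5968
Bisect:
  x_lo=-2.8919 |R|=2.2897  x_hi=-0.2680 |R|=0.7679
  mid=-1.57997 |R|=0.66818 →hi
  mid=-2.23595 |R|=1.26379 →lo
  mid=-1.90796 |R|=0.91220 →hi
  mid=-2.07196 |R|=1.07455 →lo
  mid=-1.98996 |R|=0.99001 →hi
  mid=-2.03096 |R|=1.03144 →lo
  mid=-2.01046 |R|=1.01051 →lo
  mid=-2.00021 |R|=1.00021 →lo
  ...
  [-2.00005,-1.99989] ⇒ x*=-2.0000
Interval (-2.0000, 0).

left endpoint -2.0000.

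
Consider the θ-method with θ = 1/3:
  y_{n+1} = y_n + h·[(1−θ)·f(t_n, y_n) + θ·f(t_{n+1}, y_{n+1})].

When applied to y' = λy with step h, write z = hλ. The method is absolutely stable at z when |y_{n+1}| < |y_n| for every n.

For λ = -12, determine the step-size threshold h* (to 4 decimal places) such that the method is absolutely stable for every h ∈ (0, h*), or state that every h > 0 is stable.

Set f=λy, z=hλ:
  y_{n+1} = y_n + z·[2/3·y_n + 1/3·y_{n+1}] ⇒ (1 − 1/3z)y_{n+1} = (1 + 2/3z)y_n
  Hence R(z) = (1 + 2/3z)/(1 − 1/3z).

Find x<0 with |R(x)|<1.
x=-1.18: |R|=0.1531
R=−1: 1+2/3x = −1+1/3x ⇒ -1/3x=2 ⇒ x=2/(-1/3)=-6.0000
Confirm numerically:
  x=-4.675: |R|=0.82736 <1
  x=-3.862: |R|=0.68843 <1
  x=-3.237: |R|=0.55700 <1
  x=-6.558: |R|=1.05838 >1
  x=-6.486: |R|=1.05123 >1
  x=-6.235: |R|=1.02545 >1
Stable set (-6.0000, 0).

(-6.0000,0); λ=-12 ⇒ h* = (6)/12 = 0.5000.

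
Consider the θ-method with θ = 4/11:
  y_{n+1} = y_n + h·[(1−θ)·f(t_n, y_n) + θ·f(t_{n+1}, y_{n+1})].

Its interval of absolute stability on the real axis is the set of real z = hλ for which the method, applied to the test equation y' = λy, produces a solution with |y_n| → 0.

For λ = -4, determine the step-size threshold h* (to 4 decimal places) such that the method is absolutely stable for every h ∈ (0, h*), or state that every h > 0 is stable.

Set f=λy, z=hλ:
  y_{n+1} = y_n + z·[7/11·y_n + 4/11·y_{n+1}] ⇒ (1 − 4/11z)y_{n+1} = (1 + 7/11z)y_n
  Hence R(z) = (1 + 7/11z)/(1 − 4/11z).

Boundary: |R(x)|=1, x<0.
x=-0.77: |R|=0.3984
R=−1: 1+7/11x = −1+4/11x ⇒ -3/11x=2 ⇒ x=2/(-3/11)=-7.3333
Confirm numerically:
  x=-6.387: |R|=0.92232 <1
  x=-4.845: |R|=0.75428 <1
  x=-4.840: |R|=0.75362 <1
  x=-2.989: |R|=0.43226 <1
  x=-7.713: |R|=1.02721 >1
  x=-7.450: |R|=1.00858 >1
  x=-7.443: |R|=1.00807 >1
Interval (-7.3333, 0).

(-7.3333,0); λ=-4 ⇒ h* = (22/3)/4 = 1.8333.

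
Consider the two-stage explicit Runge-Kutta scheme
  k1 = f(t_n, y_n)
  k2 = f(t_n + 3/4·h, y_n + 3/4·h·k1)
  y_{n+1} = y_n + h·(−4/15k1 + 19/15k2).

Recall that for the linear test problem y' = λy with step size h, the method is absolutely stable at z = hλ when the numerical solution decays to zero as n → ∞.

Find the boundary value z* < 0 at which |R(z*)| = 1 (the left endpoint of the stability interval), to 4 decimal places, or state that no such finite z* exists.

z* = -1.0526.

Set f=λy, z=hλ:
  k1=λy_n ⇒ h·k1=z·y_n;  k2=λ(1+3/4z)y_n ⇒ h·k2=z(1+3/4z)y_n
  y_{n+1}/y_n = 1 − 4/15z + 19/15z(1+3/4z) = 1 + z + 19/20z²
  so R(z) = 1 + z + 19/20z².

Find x<0 with |R(x)|<1.
x=-0.59: |R|=0.7407
R=1: x+19/20x²=0 ⇒ x=−20/19=-1.0526; min R=1−1/(4·19/20)=0.7368>−1
Confirm numerically:
  x=-1.020: |R|=0.96838 <1
  x=-0.965: |R|=0.91966 <1
  x=-0.510: |R|=0.73709 <1
  x=-0.448: |R|=0.74267 <1
  x=-1.532: |R|=1.69767 >1
  x=-1.240: |R|=1.22072 >1
Stable set (-1.0526, 0).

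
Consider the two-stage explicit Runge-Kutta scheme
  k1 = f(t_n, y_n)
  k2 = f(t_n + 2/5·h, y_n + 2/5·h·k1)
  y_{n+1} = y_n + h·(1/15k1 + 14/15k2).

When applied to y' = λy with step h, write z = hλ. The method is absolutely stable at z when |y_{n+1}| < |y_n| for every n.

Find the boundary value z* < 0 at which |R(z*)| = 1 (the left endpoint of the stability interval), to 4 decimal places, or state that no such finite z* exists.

z* = -2.6786.

Set f=λy, z=hλ:
  k1=λy_n ⇒ h·k1=z·y_n;  k2=λ(1+2/5z)y_n ⇒ h·k2=z(1+2/5z)y_n
  y_{n+1}/y_n = 1 + 1/15z + 14/15z(1+2/5z) = 1 + z + 28/75z²
  so R(z) = 1 + z + 28/75z².

Need |R(x)|<1, x<0.
x=-1.08: |R|=0.3555
R=1: x+28/75x²=0 ⇒ x=−75/28=-2.6786; min R=1−1/(4·28/75)=0.3304>−1
Confirm numerically:
  x=-2.117: |R|=0.55616 <1
  x=-2.098: |R|=0.54527 <1
  x=-1.869: |R|=0.43511 <1
  x=-3.148: |R|=1.55170 >1
  x=-3.048: |R|=1.42038 >1
Interval (-2.6786, 0).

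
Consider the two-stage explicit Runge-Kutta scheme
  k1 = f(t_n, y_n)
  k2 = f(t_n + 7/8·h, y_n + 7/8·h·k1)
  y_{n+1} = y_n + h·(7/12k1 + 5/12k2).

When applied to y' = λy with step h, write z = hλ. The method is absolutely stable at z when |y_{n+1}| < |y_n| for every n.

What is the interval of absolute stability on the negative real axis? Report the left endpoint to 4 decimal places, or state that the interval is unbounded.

On y'=λy, z=hλ:
  k1=λy_n ⇒ h·k1=z·y_n;  k2=λ(1+7/8z)y_n ⇒ h·k2=z(1+7/8z)y_n
  y_{n+1}/y_n = 1 + 7/12z + 5/12z(1+7/8z) = 1 + z + 35/96z²
  R(z) = 1 + z + 35/96z².

Need |R(x)|<1, x<0.
x=-1.31: |R|=0.3157
R=1: x+35/96x²=0 ⇒ x=−96/35=-2.7429; min R=1−1/(4·35/96)=0.3143>−1
Confirm numerically:
  x=-2.056: |R|=0.48514 <1
  x=-2.004: |R|=0.46017 <1
  x=-1.911: |R|=0.42043 <1
  x=-1.608: |R|=0.33469 <1
  x=-3.183: |R|=1.51077 >1
  x=-3.032: |R|=1.31962 >1
  x=-2.975: |R|=1.25179 >1
So |R|<1 on (-2.7429, 0).

(-2.7429, 0).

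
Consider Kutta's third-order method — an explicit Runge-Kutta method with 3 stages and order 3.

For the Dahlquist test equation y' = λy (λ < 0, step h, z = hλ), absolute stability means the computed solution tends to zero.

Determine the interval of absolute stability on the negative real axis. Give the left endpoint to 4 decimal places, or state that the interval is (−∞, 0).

Set f=λy, z=hλ:
  order 3, 3-stage ⇒ R(z)=1+z+z^2/2+z^3/6
  (e.g. R(-1.75)=-0.11198, |R|=0.11198)

Boundary: |R(x)|=1, x<0.
x=-1.75: |R|=0.1120
|R(-2.63)|=1.2035 |R(-2)|=0.3333 |R(-1.92)|=0.2564
Bisect:
  x_lo=-3.0678 |R|=2.1742  x_hi=-0.2134 |R|=0.8077
  mid=-1.64063 |R|=0.03080 →hi
  mid=-2.35422 |R|=0.75770 →hi
  mid=-2.71102 |R|=1.35704 →lo
  mid=-2.53262 |R|=1.03298 →lo
  mid=-2.44342 |R|=0.88960 →hi
  mid=-2.48802 |R|=0.95981 →hi
  mid=-2.51032 |R|=0.99602 →hi
  mid=-2.52147 |R|=1.01441 →lo
  mid=-2.51590 |R|=1.00519 →lo
  mid=-2.51311 |R|=1.00060 →lo
  ...
  [-2.51276,-2.51259] ⇒ x*=-2.5127
Stable set (-2.5127, 0).

(-2.5127, 0).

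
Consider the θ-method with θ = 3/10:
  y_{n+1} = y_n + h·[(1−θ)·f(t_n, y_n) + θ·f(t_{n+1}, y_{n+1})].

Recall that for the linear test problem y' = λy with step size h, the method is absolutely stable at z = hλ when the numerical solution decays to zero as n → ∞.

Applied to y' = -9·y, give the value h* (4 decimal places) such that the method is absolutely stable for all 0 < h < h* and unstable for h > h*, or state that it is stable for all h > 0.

Test eqn y'=λy, z=hλ:
  y_{n+1} = y_n + z·[7/10·y_n + 3/10·y_{n+1}] ⇒ (1 − 3/10z)y_{n+1} = (1 + 7/10z)y_n
  ⇒ R(z) = (1 + 7/10z)/(1 − 3/10z).

Need |R(x)|<1, x<0.
x=-0.81: |R|=0.3484
R=−1: 1+7/10x = −1+3/10x ⇒ -2/5x=2 ⇒ x=2/(-2/5)=-5.0000
Confirm numerically:
  x=-4.365: |R|=0.89002 <1
  x=-4.038: |R|=0.82599 <1
  x=-4.004: |R|=0.81901 <1
  x=-2.613: |R|=0.46477 <1
  x=-5.207: |R|=1.03232 >1
  x=-5.042: |R|=1.00669 >1
So |R|<1 on (-5.0000, 0).

(-5.0000,0); λ=-9 ⇒ h* = (5)/9 = 0.5556.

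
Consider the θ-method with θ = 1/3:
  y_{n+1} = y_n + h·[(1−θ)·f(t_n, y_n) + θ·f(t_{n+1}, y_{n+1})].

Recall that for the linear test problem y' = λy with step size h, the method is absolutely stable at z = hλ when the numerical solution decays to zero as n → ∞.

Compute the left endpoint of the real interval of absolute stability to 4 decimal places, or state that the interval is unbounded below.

On y'=λy, z=hλ:
  y_{n+1} = y_n + z·[2/3·y_n + 1/3·y_{n+1}] ⇒ (1 − 1/3z)y_{n+1} = (1 + 2/3z)y_n
  R(z) = (1 + 2/3z)/(1 − 1/3z).

Find x<0 with |R(x)|<1.
x=-0.91: |R|=0.3018
R=−1: 1+2/3x = −1+1/3x ⇒ -1/3x=2 ⇒ x=2/(-1/3)=-6.0000
Confirm numerically:
  x=-5.934: |R|=0.99261 <1
  x=-5.202: |R|=0.90271 <1
  x=-4.133: |R|=0.73826 <1
  x=-4.085: |R|=0.72971 <1
  x=-6.551: |R|=1.05769 >1
  x=-6.140: |R|=1.01532 >1
Stable set (-6.0000, 0).

z* = -6.0000.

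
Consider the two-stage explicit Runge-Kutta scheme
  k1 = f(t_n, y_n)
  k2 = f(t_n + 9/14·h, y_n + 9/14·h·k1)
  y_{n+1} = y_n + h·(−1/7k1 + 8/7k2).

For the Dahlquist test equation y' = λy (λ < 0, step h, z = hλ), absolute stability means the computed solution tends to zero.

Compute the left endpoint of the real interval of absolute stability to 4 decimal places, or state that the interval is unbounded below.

With y'=λy (z=hλ):
  k1=λy_n ⇒ h·k1=z·y_n;  k2=λ(1+9/14z)y_n ⇒ h·k2=z(1+9/14z)y_n
  y_{n+1}/y_n = 1 − 1/7z + 8/7z(1+9/14z) = 1 + z + 36/49z²
  so R(z) = 1 + z + 36/49z².

Solve |R(x)|<1 on ℝ⁻.
x=-1.01: |R|=0.7395
R=1: x+36/49x²=0 ⇒ x=−49/36=-1.3611; min R=1−1/(4·36/49)=0.6597>−1
Confirm numerically:
  x=-0.892: |R|=0.69257 <1
  x=-0.865: |R|=0.68472 <1
  x=-0.772: |R|=0.66587 <1
  x=-0.591: |R|=0.66561 <1
  x=-1.698: |R|=1.42027 >1
  x=-1.669: |R|=1.37753 >1
Interval (-1.3611, 0).

z* = -1.3611.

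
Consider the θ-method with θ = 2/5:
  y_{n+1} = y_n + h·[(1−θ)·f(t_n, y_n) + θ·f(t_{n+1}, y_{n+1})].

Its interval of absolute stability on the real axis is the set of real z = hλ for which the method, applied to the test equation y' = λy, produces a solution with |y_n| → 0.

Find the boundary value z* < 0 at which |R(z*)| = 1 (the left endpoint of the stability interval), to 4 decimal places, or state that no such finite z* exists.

On y'=λy, z=hλ:
  y_{n+1} = y_n + z·[3/5·y_n + 2/5·y_{n+1}] ⇒ (1 − 2/5z)y_{n+1} = (1 + 3/5z)y_n
  R(z) = (1 + 3/5z)/(1 − 2/5z).

Need |R(x)|<1, x<0.
x=-1.73: |R|=0.0225
R=−1: 1+3/5x = −1+2/5x ⇒ -1/5x=2 ⇒ x=2/(-1/5)=-10.0000
Confirm numerically:
  x=-9.804: |R|=0.99204 <1
  x=-8.360: |R|=0.92449 <1
  x=-6.569: |R|=0.81084 <1
  x=-4.434: |R|=0.59864 <1
  x=-10.564: |R|=1.02159 >1
  x=-10.515: |R|=1.01978 >1
  x=-10.489: |R|=1.01882 >1
Interval (-10.0000, 0).

z* = -10.0000.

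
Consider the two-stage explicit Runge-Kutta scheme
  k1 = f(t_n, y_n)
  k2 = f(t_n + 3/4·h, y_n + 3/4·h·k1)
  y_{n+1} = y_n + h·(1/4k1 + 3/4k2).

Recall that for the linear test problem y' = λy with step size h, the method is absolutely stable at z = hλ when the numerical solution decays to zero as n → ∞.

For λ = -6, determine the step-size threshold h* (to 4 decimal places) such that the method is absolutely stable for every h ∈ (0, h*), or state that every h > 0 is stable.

Set f=λy, z=hλ:
  k1=λy_n ⇒ h·k1=z·y_n;  k2=λ(1+3/4z)y_n ⇒ h·k2=z(1+3/4z)y_n
  y_{n+1}/y_n = 1 + 1/4z + 3/4z(1+3/4z) = 1 + z + 9/16z²
  ⇒ R(z) = 1 + z + 9/16z².

Find x<0 with |R(x)|<1.
x=-1.49: |R|=0.7588
R=1: x+9/16x²=0 ⇒ x=−16/9=-1.7778; min R=1−1/(4·9/16)=0.5556>−1
Confirm numerically:
  x=-1.687: |R|=0.91386 <1
  x=-1.576: |R|=0.82112 <1
  x=-1.542: |R|=0.79549 <1
  x=-1.348: |R|=0.67412 <1
  x=-2.187: |R|=1.50342 >1
  x=-1.970: |R|=1.21301 >1
  x=-1.857: |R|=1.08275 >1
So |R|<1 on (-1.7778, 0).

(-1.7778,0); λ=-6 ⇒ h* = (16/9)/6 = 0.2963.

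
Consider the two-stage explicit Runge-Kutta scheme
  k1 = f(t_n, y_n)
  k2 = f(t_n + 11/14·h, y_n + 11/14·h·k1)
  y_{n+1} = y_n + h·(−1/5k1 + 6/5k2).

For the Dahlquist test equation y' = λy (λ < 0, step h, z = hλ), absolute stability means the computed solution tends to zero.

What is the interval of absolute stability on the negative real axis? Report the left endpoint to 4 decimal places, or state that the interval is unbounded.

z∈(-1.0606,0).

With y'=λy (z=hλ):
  k1=λy_n ⇒ h·k1=z·y_n;  k2=λ(1+11/14z)y_n ⇒ h·k2=z(1+11/14z)y_n
  y_{n+1}/y_n = 1 − 1/5z + 6/5z(1+11/14z) = 1 + z + 33/35z²
  Hence R(z) = 1 + z + 33/35z².

Find x<0 with |R(x)|<1.
x=-1.35: |R|=1.3684
R=1: x+33/35x²=0 ⇒ x=−35/33=-1.0606; min R=1−1/(4·33/35)=0.7348>−1
Confirm numerically:
  x=-0.815: |R|=0.81127 <1
  x=-0.713: |R|=0.76632 <1
  x=-0.567: |R|=0.73612 <1
  x=-1.457: |R|=1.54454 >1
  x=-1.320: |R|=1.32283 >1
Interval (-1.0606, 0).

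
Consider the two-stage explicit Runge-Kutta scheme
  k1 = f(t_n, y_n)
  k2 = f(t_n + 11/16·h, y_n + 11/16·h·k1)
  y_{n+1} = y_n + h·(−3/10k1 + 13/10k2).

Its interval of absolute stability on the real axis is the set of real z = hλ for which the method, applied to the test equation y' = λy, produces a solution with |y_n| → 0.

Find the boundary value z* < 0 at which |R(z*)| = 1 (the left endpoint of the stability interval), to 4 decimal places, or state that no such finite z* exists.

With y'=λy (z=hλ):
  k1=λy_n ⇒ h·k1=z·y_n;  k2=λ(1+11/16z)y_n ⇒ h·k2=z(1+11/16z)y_n
  y_{n+1}/y_n = 1 − 3/10z + 13/10z(1+11/16z) = 1 + z + 143/160z²
  R(z) = 1 + z + 143/160z².

Need |R(x)|<1, x<0.
x=-0.34: |R|=0.7633
R=1: x+143/160x²=0 ⇒ x=−160/143=-1.1189; min R=1−1/(4·143/160)=0.7203>−1
Confirm numerically:
  x=-1.070: |R|=0.95325 <1
  x=-0.670: |R|=0.73120 <1
  x=-0.512: |R|=0.72229 <1
  x=-0.457: |R|=0.72966 <1
  x=-1.607: |R|=1.70106 >1
  x=-1.240: |R|=1.13423 >1
So |R|<1 on (-1.1189, 0).

left endpoint -1.1189.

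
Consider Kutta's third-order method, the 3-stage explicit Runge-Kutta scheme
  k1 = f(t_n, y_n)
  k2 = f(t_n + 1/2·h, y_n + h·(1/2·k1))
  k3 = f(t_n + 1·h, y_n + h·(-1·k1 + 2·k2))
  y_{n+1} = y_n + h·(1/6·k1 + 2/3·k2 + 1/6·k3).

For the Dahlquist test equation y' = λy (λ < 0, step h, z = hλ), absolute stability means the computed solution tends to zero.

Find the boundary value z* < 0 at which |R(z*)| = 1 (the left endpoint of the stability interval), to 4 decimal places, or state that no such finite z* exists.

Set f=λy, z=hλ:
  order 3, 3-stage ⇒ R(z)=1+z+z^2/2+z^3/6
  (e.g. R(-0.58)=0.55568, |R|=0.55568)

Solve |R(x)|<1 on ℝ⁻.
x=-0.58: |R|=0.5557
|R(-2.89)|=1.7369 |R(-2.75)|=1.4349 |R(-2.7)|=1.3355
Bisect:
  x_lo=-3.2724 |R|=2.7587  x_hi=-0.2098 |R|=0.8107
  mid=-1.74112 |R|=0.10507 →hi
  mid=-2.50678 |R|=0.99023 →hi
  mid=-2.88961 |R|=1.73600 →lo
  mid=-2.69820 |R|=1.33200 →lo
  mid=-2.60249 |R|=1.15377 →lo
  mid=-2.55464 |R|=1.07022 →lo
  mid=-2.53071 |R|=1.02979 →lo
  ...
  [-2.51277,-2.51258] ⇒ x*=-2.5127
So |R|<1 on (-2.5127, 0).

left endpoint -2.5127.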